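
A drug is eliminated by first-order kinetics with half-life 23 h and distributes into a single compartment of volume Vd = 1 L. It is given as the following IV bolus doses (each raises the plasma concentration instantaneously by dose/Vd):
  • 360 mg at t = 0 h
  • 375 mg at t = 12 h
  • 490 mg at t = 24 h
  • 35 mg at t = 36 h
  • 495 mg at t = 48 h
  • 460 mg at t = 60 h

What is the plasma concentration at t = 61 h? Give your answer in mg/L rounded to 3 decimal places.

k = ln 2 / 23 = 0.03014 per h
Dose 1 (360 mg at t=0 h): 360·exp(−0.03014·61) = 57.269 mg/L
Dose 2 (375 mg at t=12 h): 375·exp(−0.03014·49) = 85.646 mg/L
Dose 3 (490 mg at t=24 h): 490·exp(−0.03014·37) = 160.668 mg/L
Dose 4 (35 mg at t=36 h): 35·exp(−0.03014·25) = 16.476 mg/L
Dose 5 (495 mg at t=48 h): 495·exp(−0.03014·13) = 334.548 mg/L
Dose 6 (460 mg at t=60 h): 460·exp(−0.03014·1) = 446.344 mg/L
C(61) = 57.269 + 85.646 + 160.668 + 16.476 + 334.548 + 446.344 = 1100.951 mg/L

1100.951 mg/L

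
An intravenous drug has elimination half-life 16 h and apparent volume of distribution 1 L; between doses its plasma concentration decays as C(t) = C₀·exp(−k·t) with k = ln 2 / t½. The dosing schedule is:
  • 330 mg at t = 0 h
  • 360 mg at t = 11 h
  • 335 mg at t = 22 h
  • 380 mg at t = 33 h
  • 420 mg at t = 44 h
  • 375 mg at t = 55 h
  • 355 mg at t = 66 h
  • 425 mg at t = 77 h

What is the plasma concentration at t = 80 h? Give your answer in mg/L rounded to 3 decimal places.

k = ln 2 / 16 = 0.04332 per h
Dose 1 (330 mg at t=0 h): 330·exp(−0.04332·80) = 10.312 mg/L
Dose 2 (360 mg at t=11 h): 360·exp(−0.04332·69) = 18.118 mg/L
Dose 3 (335 mg at t=22 h): 335·exp(−0.04332·58) = 27.153 mg/L
Dose 4 (380 mg at t=33 h): 380·exp(−0.04332·47) = 49.603 mg/L
Dose 5 (420 mg at t=44 h): 420·exp(−0.04332·36) = 88.294 mg/L
Dose 6 (375 mg at t=55 h): 375·exp(−0.04332·25) = 126.961 mg/L
Dose 7 (355 mg at t=66 h): 355·exp(−0.04332·14) = 193.565 mg/L
Dose 8 (425 mg at t=77 h): 425·exp(−0.04332·3) = 373.204 mg/L
C(80) = 10.312 + 18.118 + 27.153 + 49.603 + 88.294 + 126.961 + 193.565 + 373.204 = 887.210 mg/L

887.210 mg/L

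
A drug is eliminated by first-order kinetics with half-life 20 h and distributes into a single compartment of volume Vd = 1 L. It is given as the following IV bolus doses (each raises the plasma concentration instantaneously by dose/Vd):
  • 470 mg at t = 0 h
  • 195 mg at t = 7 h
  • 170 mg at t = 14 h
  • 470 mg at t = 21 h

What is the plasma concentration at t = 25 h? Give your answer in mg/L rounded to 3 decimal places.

827.381 mg/L

k = ln 2 / 20 = 0.03466 per h
Dose 1 (470 mg at t=0 h): 470·exp(−0.03466·25) = 197.611 mg/L
Dose 2 (195 mg at t=7 h): 195·exp(−0.03466·18) = 104.498 mg/L
Dose 3 (170 mg at t=14 h): 170·exp(−0.03466·11) = 116.113 mg/L
Dose 4 (470 mg at t=21 h): 470·exp(−0.03466·4) = 409.159 mg/L
C(25) = 197.611 + 104.498 + 116.113 + 409.159 = 827.381 mg/L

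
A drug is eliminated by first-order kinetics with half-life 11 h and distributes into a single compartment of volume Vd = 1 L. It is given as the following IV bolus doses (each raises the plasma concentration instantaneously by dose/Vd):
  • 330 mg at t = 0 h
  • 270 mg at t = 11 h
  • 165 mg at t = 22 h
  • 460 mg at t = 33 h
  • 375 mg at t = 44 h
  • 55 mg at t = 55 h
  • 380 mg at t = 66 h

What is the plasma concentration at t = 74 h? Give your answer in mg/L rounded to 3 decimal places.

351.950 mg/L

k = ln 2 / 11 = 0.06301 per h
Dose 1 (330 mg at t=0 h): 330·exp(−0.06301·74) = 3.115 mg/L
Dose 2 (270 mg at t=11 h): 270·exp(−0.06301·63) = 5.097 mg/L
Dose 3 (165 mg at t=22 h): 165·exp(−0.06301·52) = 6.229 mg/L
Dose 4 (460 mg at t=33 h): 460·exp(−0.06301·41) = 34.733 mg/L
Dose 5 (375 mg at t=44 h): 375·exp(−0.06301·30) = 56.629 mg/L
Dose 6 (55 mg at t=55 h): 55·exp(−0.06301·19) = 16.611 mg/L
Dose 7 (380 mg at t=66 h): 380·exp(−0.06301·8) = 229.537 mg/L
C(74) = 3.115 + 5.097 + 6.229 + 34.733 + 56.629 + 16.611 + 229.537 = 351.950 mg/L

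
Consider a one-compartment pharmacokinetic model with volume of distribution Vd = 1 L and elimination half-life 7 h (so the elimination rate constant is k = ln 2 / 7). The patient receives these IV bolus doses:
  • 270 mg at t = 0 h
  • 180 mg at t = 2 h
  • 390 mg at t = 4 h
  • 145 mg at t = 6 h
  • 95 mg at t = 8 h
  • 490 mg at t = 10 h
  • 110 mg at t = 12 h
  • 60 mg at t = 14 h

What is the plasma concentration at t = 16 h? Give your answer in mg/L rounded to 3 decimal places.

709.862 mg/L

k = ln 2 / 7 = 0.09902 per h
Dose 1 (270 mg at t=0 h): 270·exp(−0.09902·16) = 55.373 mg/L
Dose 2 (180 mg at t=2 h): 180·exp(−0.09902·14) = 45.000 mg/L
Dose 3 (390 mg at t=4 h): 390·exp(−0.09902·12) = 118.854 mg/L
Dose 4 (145 mg at t=6 h): 145·exp(−0.09902·10) = 53.867 mg/L
Dose 5 (95 mg at t=8 h): 95·exp(−0.09902·8) = 43.022 mg/L
Dose 6 (490 mg at t=10 h): 490·exp(−0.09902·6) = 270.502 mg/L
Dose 7 (110 mg at t=12 h): 110·exp(−0.09902·4) = 74.025 mg/L
Dose 8 (60 mg at t=14 h): 60·exp(−0.09902·2) = 49.220 mg/L
C(16) = 55.373 + 45.000 + 118.854 + 53.867 + 43.022 + 270.502 + 74.025 + 49.220 = 709.862 mg/L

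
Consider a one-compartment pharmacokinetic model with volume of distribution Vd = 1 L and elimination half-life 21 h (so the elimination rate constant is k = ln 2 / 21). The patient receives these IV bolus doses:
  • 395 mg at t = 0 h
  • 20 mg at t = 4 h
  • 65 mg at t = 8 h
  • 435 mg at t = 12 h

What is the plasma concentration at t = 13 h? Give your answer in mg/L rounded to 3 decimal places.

k = ln 2 / 21 = 0.03301 per h
Dose 1 (395 mg at t=0 h): 395·exp(−0.03301·13) = 257.185 mg/L
Dose 2 (20 mg at t=4 h): 20·exp(−0.03301·9) = 14.860 mg/L
Dose 3 (65 mg at t=8 h): 65·exp(−0.03301·5) = 55.111 mg/L
Dose 4 (435 mg at t=12 h): 435·exp(−0.03301·1) = 420.876 mg/L
C(13) = 257.185 + 14.860 + 55.111 + 420.876 = 748.032 mg/L

748.032 mg/L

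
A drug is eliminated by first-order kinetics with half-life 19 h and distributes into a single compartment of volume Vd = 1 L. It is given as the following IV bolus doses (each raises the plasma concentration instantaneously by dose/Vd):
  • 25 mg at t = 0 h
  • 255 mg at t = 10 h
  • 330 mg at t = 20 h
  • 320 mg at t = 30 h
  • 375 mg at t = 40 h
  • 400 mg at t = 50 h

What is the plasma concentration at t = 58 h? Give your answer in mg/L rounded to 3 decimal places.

k = ln 2 / 19 = 0.03648 per h
Dose 1 (25 mg at t=0 h): 25·exp(−0.03648·58) = 3.013 mg/L
Dose 2 (255 mg at t=10 h): 255·exp(−0.03648·48) = 44.263 mg/L
Dose 3 (330 mg at t=20 h): 330·exp(−0.03648·38) = 82.500 mg/L
Dose 4 (320 mg at t=30 h): 320·exp(−0.03648·28) = 115.220 mg/L
Dose 5 (375 mg at t=40 h): 375·exp(−0.03648·18) = 194.467 mg/L
Dose 6 (400 mg at t=50 h): 400·exp(−0.03648·8) = 298.752 mg/L
C(58) = 3.013 + 44.263 + 82.500 + 115.220 + 194.467 + 298.752 = 738.214 mg/L

738.214 mg/L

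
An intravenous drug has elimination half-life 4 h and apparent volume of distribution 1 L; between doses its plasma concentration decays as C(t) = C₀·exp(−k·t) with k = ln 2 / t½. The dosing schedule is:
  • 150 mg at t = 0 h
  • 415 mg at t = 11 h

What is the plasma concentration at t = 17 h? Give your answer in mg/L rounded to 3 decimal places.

k = ln 2 / 4 = 0.17329 per h
Dose 1 (150 mg at t=0 h): 150·exp(−0.17329·17) = 7.883 mg/L
Dose 2 (415 mg at t=11 h): 415·exp(−0.17329·6) = 146.725 mg/L
C(17) = 7.883 + 146.725 = 154.608 mg/L

154.608 mg/L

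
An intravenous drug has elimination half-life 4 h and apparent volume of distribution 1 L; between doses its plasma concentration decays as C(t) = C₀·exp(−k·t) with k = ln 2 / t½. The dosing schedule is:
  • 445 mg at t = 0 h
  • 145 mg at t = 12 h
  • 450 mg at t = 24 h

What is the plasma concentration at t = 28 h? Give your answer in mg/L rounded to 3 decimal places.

237.539 mg/L

k = ln 2 / 4 = 0.17329 per h
Dose 1 (445 mg at t=0 h): 445·exp(−0.17329·28) = 3.477 mg/L
Dose 2 (145 mg at t=12 h): 145·exp(−0.17329·16) = 9.062 mg/L
Dose 3 (450 mg at t=24 h): 450·exp(−0.17329·4) = 225.000 mg/L
C(28) = 3.477 + 9.062 + 225.000 = 237.539 mg/L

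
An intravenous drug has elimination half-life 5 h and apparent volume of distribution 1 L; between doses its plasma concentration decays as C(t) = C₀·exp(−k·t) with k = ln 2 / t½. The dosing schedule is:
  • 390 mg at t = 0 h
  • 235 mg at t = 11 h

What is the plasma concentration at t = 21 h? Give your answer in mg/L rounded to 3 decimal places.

79.970 mg/L

k = ln 2 / 5 = 0.13863 per h
Dose 1 (390 mg at t=0 h): 390·exp(−0.13863·21) = 21.220 mg/L
Dose 2 (235 mg at t=11 h): 235·exp(−0.13863·10) = 58.750 mg/L
C(21) = 21.220 + 58.750 = 79.970 mg/L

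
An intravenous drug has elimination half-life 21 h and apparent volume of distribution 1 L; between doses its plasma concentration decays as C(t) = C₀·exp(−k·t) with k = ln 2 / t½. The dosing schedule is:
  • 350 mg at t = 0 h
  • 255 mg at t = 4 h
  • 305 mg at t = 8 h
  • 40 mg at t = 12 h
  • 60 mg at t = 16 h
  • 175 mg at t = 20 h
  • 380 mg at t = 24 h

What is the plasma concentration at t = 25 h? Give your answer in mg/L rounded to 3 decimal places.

k = ln 2 / 21 = 0.03301 per h
Dose 1 (350 mg at t=0 h): 350·exp(−0.03301·25) = 153.355 mg/L
Dose 2 (255 mg at t=4 h): 255·exp(−0.03301·21) = 127.500 mg/L
Dose 3 (305 mg at t=8 h): 305·exp(−0.03301·17) = 174.024 mg/L
Dose 4 (40 mg at t=12 h): 40·exp(−0.03301·13) = 26.044 mg/L
Dose 5 (60 mg at t=16 h): 60·exp(−0.03301·9) = 44.580 mg/L
Dose 6 (175 mg at t=20 h): 175·exp(−0.03301·5) = 148.376 mg/L
Dose 7 (380 mg at t=24 h): 380·exp(−0.03301·1) = 367.662 mg/L
C(25) = 153.355 + 127.500 + 174.024 + 26.044 + 44.580 + 148.376 + 367.662 = 1041.541 mg/L

1041.541 mg/L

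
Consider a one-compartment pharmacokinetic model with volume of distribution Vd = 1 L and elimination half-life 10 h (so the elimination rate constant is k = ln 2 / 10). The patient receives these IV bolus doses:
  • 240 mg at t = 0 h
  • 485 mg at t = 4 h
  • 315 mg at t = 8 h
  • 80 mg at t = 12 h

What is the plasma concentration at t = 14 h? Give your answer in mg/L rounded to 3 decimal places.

610.910 mg/L

k = ln 2 / 10 = 0.06931 per h
Dose 1 (240 mg at t=0 h): 240·exp(−0.06931·14) = 90.943 mg/L
Dose 2 (485 mg at t=4 h): 485·exp(−0.06931·10) = 242.500 mg/L
Dose 3 (315 mg at t=8 h): 315·exp(−0.06931·6) = 207.822 mg/L
Dose 4 (80 mg at t=12 h): 80·exp(−0.06931·2) = 69.644 mg/L
C(14) = 90.943 + 242.500 + 207.822 + 69.644 = 610.910 mg/L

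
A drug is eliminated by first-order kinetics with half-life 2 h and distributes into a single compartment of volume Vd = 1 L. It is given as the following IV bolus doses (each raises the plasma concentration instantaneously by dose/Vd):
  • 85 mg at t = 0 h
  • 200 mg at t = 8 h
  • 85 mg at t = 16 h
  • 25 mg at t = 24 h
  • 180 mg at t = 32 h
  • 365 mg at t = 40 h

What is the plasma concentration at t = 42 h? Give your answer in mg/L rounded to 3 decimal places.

k = ln 2 / 2 = 0.34657 per h
Dose 1 (85 mg at t=0 h): 85·exp(−0.34657·42) = 0.000 mg/L
Dose 2 (200 mg at t=8 h): 200·exp(−0.34657·34) = 0.002 mg/L
Dose 3 (85 mg at t=16 h): 85·exp(−0.34657·26) = 0.010 mg/L
Dose 4 (25 mg at t=24 h): 25·exp(−0.34657·18) = 0.049 mg/L
Dose 5 (180 mg at t=32 h): 180·exp(−0.34657·10) = 5.625 mg/L
Dose 6 (365 mg at t=40 h): 365·exp(−0.34657·2) = 182.500 mg/L
C(42) = 0.000 + 0.002 + 0.010 + 0.049 + 5.625 + 182.500 = 188.186 mg/L

188.186 mg/L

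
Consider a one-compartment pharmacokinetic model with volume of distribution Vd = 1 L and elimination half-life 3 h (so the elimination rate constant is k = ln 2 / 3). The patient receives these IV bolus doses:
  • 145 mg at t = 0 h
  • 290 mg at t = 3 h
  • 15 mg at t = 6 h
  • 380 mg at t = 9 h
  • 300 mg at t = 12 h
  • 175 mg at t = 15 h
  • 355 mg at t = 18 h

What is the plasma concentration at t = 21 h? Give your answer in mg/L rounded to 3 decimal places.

k = ln 2 / 3 = 0.23105 per h
Dose 1 (145 mg at t=0 h): 145·exp(−0.23105·21) = 1.133 mg/L
Dose 2 (290 mg at t=3 h): 290·exp(−0.23105·18) = 4.531 mg/L
Dose 3 (15 mg at t=6 h): 15·exp(−0.23105·15) = 0.469 mg/L
Dose 4 (380 mg at t=9 h): 380·exp(−0.23105·12) = 23.750 mg/L
Dose 5 (300 mg at t=12 h): 300·exp(−0.23105·9) = 37.500 mg/L
Dose 6 (175 mg at t=15 h): 175·exp(−0.23105·6) = 43.750 mg/L
Dose 7 (355 mg at t=18 h): 355·exp(−0.23105·3) = 177.500 mg/L
C(21) = 1.133 + 4.531 + 0.469 + 23.750 + 37.500 + 43.750 + 177.500 = 288.633 mg/L

288.633 mg/L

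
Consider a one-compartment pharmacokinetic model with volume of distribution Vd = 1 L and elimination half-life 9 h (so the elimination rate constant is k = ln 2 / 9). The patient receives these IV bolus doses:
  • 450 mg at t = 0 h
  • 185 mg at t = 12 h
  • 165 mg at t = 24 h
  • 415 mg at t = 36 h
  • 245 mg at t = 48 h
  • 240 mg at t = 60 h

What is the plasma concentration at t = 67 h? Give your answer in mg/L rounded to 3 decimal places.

k = ln 2 / 9 = 0.07702 per h
Dose 1 (450 mg at t=0 h): 450·exp(−0.07702·67) = 2.584 mg/L
Dose 2 (185 mg at t=12 h): 185·exp(−0.07702·55) = 2.676 mg/L
Dose 3 (165 mg at t=24 h): 165·exp(−0.07702·43) = 6.015 mg/L
Dose 4 (415 mg at t=36 h): 415·exp(−0.07702·31) = 38.121 mg/L
Dose 5 (245 mg at t=48 h): 245·exp(−0.07702·19) = 56.710 mg/L
Dose 6 (240 mg at t=60 h): 240·exp(−0.07702·7) = 139.983 mg/L
C(67) = 2.584 + 2.676 + 6.015 + 38.121 + 56.710 + 139.983 = 246.089 mg/L

246.089 mg/L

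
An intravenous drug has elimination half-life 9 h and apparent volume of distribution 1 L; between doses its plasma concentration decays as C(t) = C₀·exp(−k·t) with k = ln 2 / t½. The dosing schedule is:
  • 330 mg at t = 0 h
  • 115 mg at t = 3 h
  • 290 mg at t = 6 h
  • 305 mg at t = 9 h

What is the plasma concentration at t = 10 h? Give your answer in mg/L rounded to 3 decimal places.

715.348 mg/L

k = ln 2 / 9 = 0.07702 per h
Dose 1 (330 mg at t=0 h): 330·exp(−0.07702·10) = 152.769 mg/L
Dose 2 (115 mg at t=3 h): 115·exp(−0.07702·7) = 67.075 mg/L
Dose 3 (290 mg at t=6 h): 290·exp(−0.07702·4) = 213.112 mg/L
Dose 4 (305 mg at t=9 h): 305·exp(−0.07702·1) = 282.392 mg/L
C(10) = 152.769 + 67.075 + 213.112 + 282.392 = 715.348 mg/L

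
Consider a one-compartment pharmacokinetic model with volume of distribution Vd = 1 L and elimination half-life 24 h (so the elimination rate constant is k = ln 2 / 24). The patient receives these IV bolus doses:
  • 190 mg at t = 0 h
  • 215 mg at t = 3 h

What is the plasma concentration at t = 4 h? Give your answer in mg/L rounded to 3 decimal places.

k = ln 2 / 24 = 0.02888 per h
Dose 1 (190 mg at t=0 h): 190·exp(−0.02888·4) = 169.271 mg/L
Dose 2 (215 mg at t=3 h): 215·exp(−0.02888·1) = 208.879 mg/L
C(4) = 169.271 + 208.879 = 378.150 mg/L

378.150 mg/L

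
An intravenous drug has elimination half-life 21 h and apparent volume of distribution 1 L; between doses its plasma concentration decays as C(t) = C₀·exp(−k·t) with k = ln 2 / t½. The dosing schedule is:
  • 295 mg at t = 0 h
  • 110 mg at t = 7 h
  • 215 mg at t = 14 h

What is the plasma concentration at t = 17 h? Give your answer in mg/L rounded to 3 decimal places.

k = ln 2 / 21 = 0.03301 per h
Dose 1 (295 mg at t=0 h): 295·exp(−0.03301·17) = 168.318 mg/L
Dose 2 (110 mg at t=7 h): 110·exp(−0.03301·10) = 79.076 mg/L
Dose 3 (215 mg at t=14 h): 215·exp(−0.03301·3) = 194.731 mg/L
C(17) = 168.318 + 79.076 + 194.731 = 442.125 mg/L

442.125 mg/L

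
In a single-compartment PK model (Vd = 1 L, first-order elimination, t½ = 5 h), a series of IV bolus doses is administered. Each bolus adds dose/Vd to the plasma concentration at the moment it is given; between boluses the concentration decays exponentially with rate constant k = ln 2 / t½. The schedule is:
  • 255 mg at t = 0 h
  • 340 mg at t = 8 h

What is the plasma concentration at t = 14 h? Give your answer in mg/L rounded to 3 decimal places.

184.608 mg/L

k = ln 2 / 5 = 0.13863 per h
Dose 1 (255 mg at t=0 h): 255·exp(−0.13863·14) = 36.615 mg/L
Dose 2 (340 mg at t=8 h): 340·exp(−0.13863·6) = 147.994 mg/L
C(14) = 36.615 + 147.994 = 184.608 mg/L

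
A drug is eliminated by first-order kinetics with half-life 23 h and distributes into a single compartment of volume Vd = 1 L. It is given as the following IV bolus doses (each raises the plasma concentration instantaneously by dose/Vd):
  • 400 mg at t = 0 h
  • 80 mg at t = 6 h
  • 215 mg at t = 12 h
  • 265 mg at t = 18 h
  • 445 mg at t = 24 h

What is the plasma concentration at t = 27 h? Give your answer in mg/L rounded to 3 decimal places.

k = ln 2 / 23 = 0.03014 per h
Dose 1 (400 mg at t=0 h): 400·exp(−0.03014·27) = 177.287 mg/L
Dose 2 (80 mg at t=6 h): 80·exp(−0.03014·21) = 42.485 mg/L
Dose 3 (215 mg at t=12 h): 215·exp(−0.03014·15) = 136.809 mg/L
Dose 4 (265 mg at t=18 h): 265·exp(−0.03014·9) = 202.047 mg/L
Dose 5 (445 mg at t=24 h): 445·exp(−0.03014·3) = 406.532 mg/L
C(27) = 177.287 + 42.485 + 136.809 + 202.047 + 406.532 = 965.160 mg/L

965.160 mg/L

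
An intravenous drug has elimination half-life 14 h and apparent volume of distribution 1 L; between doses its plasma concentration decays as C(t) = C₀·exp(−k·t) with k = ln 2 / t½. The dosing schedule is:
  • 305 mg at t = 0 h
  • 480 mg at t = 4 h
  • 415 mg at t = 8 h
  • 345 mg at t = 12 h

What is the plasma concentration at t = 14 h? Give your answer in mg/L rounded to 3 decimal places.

k = ln 2 / 14 = 0.04951 per h
Dose 1 (305 mg at t=0 h): 305·exp(−0.04951·14) = 152.500 mg/L
Dose 2 (480 mg at t=4 h): 480·exp(−0.04951·10) = 292.563 mg/L
Dose 3 (415 mg at t=8 h): 415·exp(−0.04951·6) = 308.344 mg/L
Dose 4 (345 mg at t=12 h): 345·exp(−0.04951·2) = 312.475 mg/L
C(14) = 152.500 + 292.563 + 308.344 + 312.475 = 1065.882 mg/L

1065.882 mg/L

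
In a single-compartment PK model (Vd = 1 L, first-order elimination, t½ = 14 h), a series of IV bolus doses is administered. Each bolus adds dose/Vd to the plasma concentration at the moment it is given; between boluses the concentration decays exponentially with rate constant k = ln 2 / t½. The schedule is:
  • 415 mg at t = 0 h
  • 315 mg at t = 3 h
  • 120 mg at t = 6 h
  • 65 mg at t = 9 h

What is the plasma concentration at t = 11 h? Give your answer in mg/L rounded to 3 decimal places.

k = ln 2 / 14 = 0.04951 per h
Dose 1 (415 mg at t=0 h): 415·exp(−0.04951·11) = 240.727 mg/L
Dose 2 (315 mg at t=3 h): 315·exp(−0.04951·8) = 211.979 mg/L
Dose 3 (120 mg at t=6 h): 120·exp(−0.04951·5) = 93.685 mg/L
Dose 4 (65 mg at t=9 h): 65·exp(−0.04951·2) = 58.872 mg/L
C(11) = 240.727 + 211.979 + 93.685 + 58.872 = 605.263 mg/L

605.263 mg/L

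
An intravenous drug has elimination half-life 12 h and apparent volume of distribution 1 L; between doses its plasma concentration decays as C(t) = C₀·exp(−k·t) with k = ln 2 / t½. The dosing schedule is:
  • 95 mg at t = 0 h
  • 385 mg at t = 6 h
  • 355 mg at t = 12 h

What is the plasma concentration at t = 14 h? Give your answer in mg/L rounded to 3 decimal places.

601.122 mg/L

k = ln 2 / 12 = 0.05776 per h
Dose 1 (95 mg at t=0 h): 95·exp(−0.05776·14) = 42.318 mg/L
Dose 2 (385 mg at t=6 h): 385·exp(−0.05776·8) = 242.535 mg/L
Dose 3 (355 mg at t=12 h): 355·exp(−0.05776·2) = 316.269 mg/L
C(14) = 42.318 + 242.535 + 316.269 = 601.122 mg/L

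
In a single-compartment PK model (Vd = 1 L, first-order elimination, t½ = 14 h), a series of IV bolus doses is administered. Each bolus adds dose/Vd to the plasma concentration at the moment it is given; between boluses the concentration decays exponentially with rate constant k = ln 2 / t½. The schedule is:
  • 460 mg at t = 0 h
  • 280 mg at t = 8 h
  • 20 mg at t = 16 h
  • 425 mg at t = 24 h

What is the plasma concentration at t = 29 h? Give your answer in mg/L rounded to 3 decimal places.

k = ln 2 / 14 = 0.04951 per h
Dose 1 (460 mg at t=0 h): 460·exp(−0.04951·29) = 109.445 mg/L
Dose 2 (280 mg at t=8 h): 280·exp(−0.04951·21) = 98.995 mg/L
Dose 3 (20 mg at t=16 h): 20·exp(−0.04951·13) = 10.508 mg/L
Dose 4 (425 mg at t=24 h): 425·exp(−0.04951·5) = 331.801 mg/L
C(29) = 109.445 + 98.995 + 10.508 + 331.801 = 550.749 mg/L

550.749 mg/L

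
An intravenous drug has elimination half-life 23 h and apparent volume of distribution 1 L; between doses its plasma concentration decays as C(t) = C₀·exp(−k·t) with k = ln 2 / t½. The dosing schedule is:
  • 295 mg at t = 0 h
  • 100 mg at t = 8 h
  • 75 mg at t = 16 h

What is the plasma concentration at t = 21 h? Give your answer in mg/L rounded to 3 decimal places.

k = ln 2 / 23 = 0.03014 per h
Dose 1 (295 mg at t=0 h): 295·exp(−0.03014·21) = 156.664 mg/L
Dose 2 (100 mg at t=8 h): 100·exp(−0.03014·13) = 67.585 mg/L
Dose 3 (75 mg at t=16 h): 75·exp(−0.03014·5) = 64.509 mg/L
C(21) = 156.664 + 67.585 + 64.509 = 288.758 mg/L

288.758 mg/L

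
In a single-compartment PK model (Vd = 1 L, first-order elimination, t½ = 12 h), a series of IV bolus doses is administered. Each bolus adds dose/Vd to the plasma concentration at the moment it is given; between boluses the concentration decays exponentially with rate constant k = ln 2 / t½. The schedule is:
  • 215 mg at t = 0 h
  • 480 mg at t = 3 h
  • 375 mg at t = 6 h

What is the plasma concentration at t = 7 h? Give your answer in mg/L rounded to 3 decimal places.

k = ln 2 / 12 = 0.05776 per h
Dose 1 (215 mg at t=0 h): 215·exp(−0.05776·7) = 143.495 mg/L
Dose 2 (480 mg at t=3 h): 480·exp(−0.05776·4) = 380.976 mg/L
Dose 3 (375 mg at t=6 h): 375·exp(−0.05776·1) = 353.953 mg/L
C(7) = 143.495 + 380.976 + 353.953 = 878.424 mg/L

878.424 mg/L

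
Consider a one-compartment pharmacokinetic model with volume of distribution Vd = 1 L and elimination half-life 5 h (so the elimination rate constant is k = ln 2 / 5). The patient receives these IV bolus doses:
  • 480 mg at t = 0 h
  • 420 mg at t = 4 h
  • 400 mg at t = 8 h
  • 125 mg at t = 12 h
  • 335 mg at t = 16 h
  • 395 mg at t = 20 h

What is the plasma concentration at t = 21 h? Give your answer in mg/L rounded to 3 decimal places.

k = ln 2 / 5 = 0.13863 per h
Dose 1 (480 mg at t=0 h): 480·exp(−0.13863·21) = 26.117 mg/L
Dose 2 (420 mg at t=4 h): 420·exp(−0.13863·17) = 39.788 mg/L
Dose 3 (400 mg at t=8 h): 400·exp(−0.13863·13) = 65.975 mg/L
Dose 4 (125 mg at t=12 h): 125·exp(−0.13863·9) = 35.897 mg/L
Dose 5 (335 mg at t=16 h): 335·exp(−0.13863·5) = 167.500 mg/L
Dose 6 (395 mg at t=20 h): 395·exp(−0.13863·1) = 343.867 mg/L
C(21) = 26.117 + 39.788 + 65.975 + 35.897 + 167.500 + 343.867 = 679.144 mg/L

679.144 mg/L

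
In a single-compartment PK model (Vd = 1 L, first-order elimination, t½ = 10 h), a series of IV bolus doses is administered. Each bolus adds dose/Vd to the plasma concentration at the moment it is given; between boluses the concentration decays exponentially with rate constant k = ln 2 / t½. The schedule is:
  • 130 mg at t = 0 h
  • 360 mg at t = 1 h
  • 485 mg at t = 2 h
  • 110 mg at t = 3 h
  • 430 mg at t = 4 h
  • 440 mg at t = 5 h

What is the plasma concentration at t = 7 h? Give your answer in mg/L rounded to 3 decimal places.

1476.158 mg/L

k = ln 2 / 10 = 0.06931 per h
Dose 1 (130 mg at t=0 h): 130·exp(−0.06931·7) = 80.024 mg/L
Dose 2 (360 mg at t=1 h): 360·exp(−0.06931·6) = 237.511 mg/L
Dose 3 (485 mg at t=2 h): 485·exp(−0.06931·5) = 342.947 mg/L
Dose 4 (110 mg at t=3 h): 110·exp(−0.06931·4) = 83.364 mg/L
Dose 5 (430 mg at t=4 h): 430·exp(−0.06931·3) = 349.269 mg/L
Dose 6 (440 mg at t=5 h): 440·exp(−0.06931·2) = 383.042 mg/L
C(7) = 80.024 + 237.511 + 342.947 + 83.364 + 349.269 + 383.042 = 1476.158 mg/L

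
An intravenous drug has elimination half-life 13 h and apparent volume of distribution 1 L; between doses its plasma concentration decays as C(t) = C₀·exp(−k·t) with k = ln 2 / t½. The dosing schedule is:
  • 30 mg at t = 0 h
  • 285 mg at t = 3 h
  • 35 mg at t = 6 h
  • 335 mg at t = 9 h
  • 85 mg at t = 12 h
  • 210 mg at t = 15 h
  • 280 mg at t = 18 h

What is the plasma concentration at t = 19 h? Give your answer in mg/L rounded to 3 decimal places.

840.034 mg/L

k = ln 2 / 13 = 0.05332 per h
Dose 1 (30 mg at t=0 h): 30·exp(−0.05332·19) = 10.893 mg/L
Dose 2 (285 mg at t=3 h): 285·exp(−0.05332·16) = 121.436 mg/L
Dose 3 (35 mg at t=6 h): 35·exp(−0.05332·13) = 17.500 mg/L
Dose 4 (335 mg at t=9 h): 335·exp(−0.05332·10) = 196.555 mg/L
Dose 5 (85 mg at t=12 h): 85·exp(−0.05332·7) = 58.523 mg/L
Dose 6 (210 mg at t=15 h): 210·exp(−0.05332·4) = 169.666 mg/L
Dose 7 (280 mg at t=18 h): 280·exp(−0.05332·1) = 265.462 mg/L
C(19) = 10.893 + 121.436 + 17.500 + 196.555 + 58.523 + 169.666 + 265.462 = 840.034 mg/L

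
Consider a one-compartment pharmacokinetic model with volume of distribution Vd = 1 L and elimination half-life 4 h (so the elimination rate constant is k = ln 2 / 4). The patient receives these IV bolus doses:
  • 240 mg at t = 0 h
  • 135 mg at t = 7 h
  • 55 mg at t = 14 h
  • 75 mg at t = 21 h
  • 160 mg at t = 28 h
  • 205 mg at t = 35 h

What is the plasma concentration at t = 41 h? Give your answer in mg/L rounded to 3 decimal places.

k = ln 2 / 4 = 0.17329 per h
Dose 1 (240 mg at t=0 h): 240·exp(−0.17329·41) = 0.197 mg/L
Dose 2 (135 mg at t=7 h): 135·exp(−0.17329·34) = 0.373 mg/L
Dose 3 (55 mg at t=14 h): 55·exp(−0.17329·27) = 0.511 mg/L
Dose 4 (75 mg at t=21 h): 75·exp(−0.17329·20) = 2.344 mg/L
Dose 5 (160 mg at t=28 h): 160·exp(−0.17329·13) = 16.818 mg/L
Dose 6 (205 mg at t=35 h): 205·exp(−0.17329·6) = 72.478 mg/L
C(41) = 0.197 + 0.373 + 0.511 + 2.344 + 16.818 + 72.478 = 92.721 mg/L

92.721 mg/L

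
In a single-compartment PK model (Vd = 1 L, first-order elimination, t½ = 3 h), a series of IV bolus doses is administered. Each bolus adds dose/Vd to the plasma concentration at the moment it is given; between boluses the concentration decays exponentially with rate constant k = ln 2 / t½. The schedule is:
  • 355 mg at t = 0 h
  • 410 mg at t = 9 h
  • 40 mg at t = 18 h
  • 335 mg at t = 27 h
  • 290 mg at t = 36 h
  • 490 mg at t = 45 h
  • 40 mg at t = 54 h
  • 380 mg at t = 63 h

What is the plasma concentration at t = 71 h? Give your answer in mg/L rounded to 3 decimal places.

k = ln 2 / 3 = 0.23105 per h
Dose 1 (355 mg at t=0 h): 355·exp(−0.23105·71) = 0.000 mg/L
Dose 2 (410 mg at t=9 h): 410·exp(−0.23105·62) = 0.000 mg/L
Dose 3 (40 mg at t=18 h): 40·exp(−0.23105·53) = 0.000 mg/L
Dose 4 (335 mg at t=27 h): 335·exp(−0.23105·44) = 0.013 mg/L
Dose 5 (290 mg at t=36 h): 290·exp(−0.23105·35) = 0.089 mg/L
Dose 6 (490 mg at t=45 h): 490·exp(−0.23105·26) = 1.206 mg/L
Dose 7 (40 mg at t=54 h): 40·exp(−0.23105·17) = 0.787 mg/L
Dose 8 (380 mg at t=63 h): 380·exp(−0.23105·8) = 59.846 mg/L
C(71) = 0.000 + 0.000 + 0.000 + 0.013 + 0.089 + 1.206 + 0.787 + 59.846 = 61.942 mg/L

61.942 mg/L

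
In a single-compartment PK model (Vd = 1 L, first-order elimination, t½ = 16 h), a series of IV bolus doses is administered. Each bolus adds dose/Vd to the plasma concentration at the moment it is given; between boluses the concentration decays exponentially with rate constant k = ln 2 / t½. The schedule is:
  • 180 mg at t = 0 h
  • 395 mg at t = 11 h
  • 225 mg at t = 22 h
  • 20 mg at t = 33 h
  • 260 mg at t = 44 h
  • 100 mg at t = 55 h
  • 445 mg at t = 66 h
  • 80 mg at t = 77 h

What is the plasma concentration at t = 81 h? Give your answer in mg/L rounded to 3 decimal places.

428.771 mg/L

k = ln 2 / 16 = 0.04332 per h
Dose 1 (180 mg at t=0 h): 180·exp(−0.04332·81) = 5.387 mg/L
Dose 2 (395 mg at t=11 h): 395·exp(−0.04332·70) = 19.037 mg/L
Dose 3 (225 mg at t=22 h): 225·exp(−0.04332·59) = 17.464 mg/L
Dose 4 (20 mg at t=33 h): 20·exp(−0.04332·48) = 2.500 mg/L
Dose 5 (260 mg at t=44 h): 260·exp(−0.04332·37) = 52.341 mg/L
Dose 6 (100 mg at t=55 h): 100·exp(−0.04332·26) = 32.421 mg/L
Dose 7 (445 mg at t=66 h): 445·exp(−0.04332·15) = 232.351 mg/L
Dose 8 (80 mg at t=77 h): 80·exp(−0.04332·4) = 67.272 mg/L
C(81) = 5.387 + 19.037 + 17.464 + 2.500 + 52.341 + 32.421 + 232.351 + 67.272 = 428.771 mg/L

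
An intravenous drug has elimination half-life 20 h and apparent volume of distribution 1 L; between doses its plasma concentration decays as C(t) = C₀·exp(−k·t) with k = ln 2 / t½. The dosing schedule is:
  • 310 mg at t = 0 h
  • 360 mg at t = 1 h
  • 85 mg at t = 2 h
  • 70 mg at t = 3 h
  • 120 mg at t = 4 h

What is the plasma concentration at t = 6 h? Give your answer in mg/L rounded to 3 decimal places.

803.569 mg/L

k = ln 2 / 20 = 0.03466 per h
Dose 1 (310 mg at t=0 h): 310·exp(−0.03466·6) = 251.798 mg/L
Dose 2 (360 mg at t=1 h): 360·exp(−0.03466·5) = 302.723 mg/L
Dose 3 (85 mg at t=2 h): 85·exp(−0.03466·4) = 73.997 mg/L
Dose 4 (70 mg at t=3 h): 70·exp(−0.03466·3) = 63.088 mg/L
Dose 5 (120 mg at t=4 h): 120·exp(−0.03466·2) = 111.964 mg/L
C(6) = 251.798 + 302.723 + 73.997 + 63.088 + 111.964 = 803.569 mg/L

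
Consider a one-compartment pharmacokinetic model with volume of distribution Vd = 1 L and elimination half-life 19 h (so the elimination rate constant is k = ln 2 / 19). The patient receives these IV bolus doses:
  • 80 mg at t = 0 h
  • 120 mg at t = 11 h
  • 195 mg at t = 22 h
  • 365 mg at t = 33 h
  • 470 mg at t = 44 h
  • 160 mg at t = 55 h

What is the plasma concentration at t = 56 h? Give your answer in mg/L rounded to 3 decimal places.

k = ln 2 / 19 = 0.03648 per h
Dose 1 (80 mg at t=0 h): 80·exp(−0.03648·56) = 10.372 mg/L
Dose 2 (120 mg at t=11 h): 120·exp(−0.03648·45) = 23.239 mg/L
Dose 3 (195 mg at t=22 h): 195·exp(−0.03648·34) = 56.409 mg/L
Dose 4 (365 mg at t=33 h): 365·exp(−0.03648·23) = 157.720 mg/L
Dose 5 (470 mg at t=44 h): 470·exp(−0.03648·12) = 303.371 mg/L
Dose 6 (160 mg at t=55 h): 160·exp(−0.03648·1) = 154.268 mg/L
C(56) = 10.372 + 23.239 + 56.409 + 157.720 + 303.371 + 154.268 = 705.379 mg/L

705.379 mg/L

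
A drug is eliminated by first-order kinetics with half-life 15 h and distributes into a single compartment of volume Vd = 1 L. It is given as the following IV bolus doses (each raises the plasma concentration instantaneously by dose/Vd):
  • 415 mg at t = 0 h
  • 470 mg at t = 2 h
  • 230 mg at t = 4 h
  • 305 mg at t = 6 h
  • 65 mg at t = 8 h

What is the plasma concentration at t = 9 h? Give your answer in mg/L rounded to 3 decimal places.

1124.040 mg/L

k = ln 2 / 15 = 0.04621 per h
Dose 1 (415 mg at t=0 h): 415·exp(−0.04621·9) = 273.798 mg/L
Dose 2 (470 mg at t=2 h): 470·exp(−0.04621·7) = 340.108 mg/L
Dose 3 (230 mg at t=4 h): 230·exp(−0.04621·5) = 182.551 mg/L
Dose 4 (305 mg at t=6 h): 305·exp(−0.04621·3) = 265.518 mg/L
Dose 5 (65 mg at t=8 h): 65·exp(−0.04621·1) = 62.065 mg/L
C(9) = 273.798 + 340.108 + 182.551 + 265.518 + 62.065 = 1124.040 mg/L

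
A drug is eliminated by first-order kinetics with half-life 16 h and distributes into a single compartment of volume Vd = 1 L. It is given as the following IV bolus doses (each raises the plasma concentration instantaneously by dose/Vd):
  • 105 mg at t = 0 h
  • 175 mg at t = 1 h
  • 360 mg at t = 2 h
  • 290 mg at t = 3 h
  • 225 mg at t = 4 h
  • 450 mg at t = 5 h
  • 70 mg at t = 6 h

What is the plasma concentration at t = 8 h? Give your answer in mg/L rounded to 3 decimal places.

k = ln 2 / 16 = 0.04332 per h
Dose 1 (105 mg at t=0 h): 105·exp(−0.04332·8) = 74.246 mg/L
Dose 2 (175 mg at t=1 h): 175·exp(−0.04332·7) = 129.222 mg/L
Dose 3 (360 mg at t=2 h): 360·exp(−0.04332·6) = 277.598 mg/L
Dose 4 (290 mg at t=3 h): 290·exp(−0.04332·5) = 233.521 mg/L
Dose 5 (225 mg at t=4 h): 225·exp(−0.04332·4) = 189.202 mg/L
Dose 6 (450 mg at t=5 h): 450·exp(−0.04332·3) = 395.157 mg/L
Dose 7 (70 mg at t=6 h): 70·exp(−0.04332·2) = 64.190 mg/L
C(8) = 74.246 + 129.222 + 277.598 + 233.521 + 189.202 + 395.157 + 64.190 = 1363.136 mg/L

1363.136 mg/L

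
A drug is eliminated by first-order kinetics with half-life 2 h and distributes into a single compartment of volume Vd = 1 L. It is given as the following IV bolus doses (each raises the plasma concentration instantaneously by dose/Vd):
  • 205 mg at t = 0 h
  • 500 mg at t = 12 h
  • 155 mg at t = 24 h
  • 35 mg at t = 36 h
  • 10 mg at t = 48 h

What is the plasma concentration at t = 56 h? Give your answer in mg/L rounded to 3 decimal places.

k = ln 2 / 2 = 0.34657 per h
Dose 1 (205 mg at t=0 h): 205·exp(−0.34657·56) = 0.000 mg/L
Dose 2 (500 mg at t=12 h): 500·exp(−0.34657·44) = 0.000 mg/L
Dose 3 (155 mg at t=24 h): 155·exp(−0.34657·32) = 0.002 mg/L
Dose 4 (35 mg at t=36 h): 35·exp(−0.34657·20) = 0.034 mg/L
Dose 5 (10 mg at t=48 h): 10·exp(−0.34657·8) = 0.625 mg/L
C(56) = 0.000 + 0.000 + 0.002 + 0.034 + 0.625 = 0.662 mg/L

0.662 mg/L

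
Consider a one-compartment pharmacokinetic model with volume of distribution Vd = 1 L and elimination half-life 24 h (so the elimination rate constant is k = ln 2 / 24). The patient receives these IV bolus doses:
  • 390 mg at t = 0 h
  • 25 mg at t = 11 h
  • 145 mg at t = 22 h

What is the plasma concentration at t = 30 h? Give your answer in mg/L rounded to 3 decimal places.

293.503 mg/L

k = ln 2 / 24 = 0.02888 per h
Dose 1 (390 mg at t=0 h): 390·exp(−0.02888·30) = 163.975 mg/L
Dose 2 (25 mg at t=11 h): 25·exp(−0.02888·19) = 14.442 mg/L
Dose 3 (145 mg at t=22 h): 145·exp(−0.02888·8) = 115.087 mg/L
C(30) = 163.975 + 14.442 + 115.087 = 293.503 mg/L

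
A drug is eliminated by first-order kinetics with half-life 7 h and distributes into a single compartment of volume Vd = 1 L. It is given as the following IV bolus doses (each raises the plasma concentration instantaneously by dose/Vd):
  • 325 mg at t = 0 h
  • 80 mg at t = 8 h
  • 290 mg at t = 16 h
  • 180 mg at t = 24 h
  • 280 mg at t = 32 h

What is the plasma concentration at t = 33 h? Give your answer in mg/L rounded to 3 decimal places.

k = ln 2 / 7 = 0.09902 per h
Dose 1 (325 mg at t=0 h): 325·exp(−0.09902·33) = 12.381 mg/L
Dose 2 (80 mg at t=8 h): 80·exp(−0.09902·25) = 6.730 mg/L
Dose 3 (290 mg at t=16 h): 290·exp(−0.09902·17) = 53.867 mg/L
Dose 4 (180 mg at t=24 h): 180·exp(−0.09902·9) = 73.830 mg/L
Dose 5 (280 mg at t=32 h): 280·exp(−0.09902·1) = 253.603 mg/L
C(33) = 12.381 + 6.730 + 53.867 + 73.830 + 253.603 = 400.410 mg/L

400.410 mg/L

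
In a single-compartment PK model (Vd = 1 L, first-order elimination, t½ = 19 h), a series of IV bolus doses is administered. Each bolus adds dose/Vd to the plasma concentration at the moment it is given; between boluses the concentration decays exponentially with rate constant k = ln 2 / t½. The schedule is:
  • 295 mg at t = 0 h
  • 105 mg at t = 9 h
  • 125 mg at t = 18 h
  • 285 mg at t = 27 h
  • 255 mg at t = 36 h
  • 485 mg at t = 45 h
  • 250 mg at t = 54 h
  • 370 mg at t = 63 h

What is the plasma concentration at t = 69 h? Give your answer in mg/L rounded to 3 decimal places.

k = ln 2 / 19 = 0.03648 per h
Dose 1 (295 mg at t=0 h): 295·exp(−0.03648·69) = 23.802 mg/L
Dose 2 (105 mg at t=9 h): 105·exp(−0.03648·60) = 11.764 mg/L
Dose 3 (125 mg at t=18 h): 125·exp(−0.03648·51) = 19.448 mg/L
Dose 4 (285 mg at t=27 h): 285·exp(−0.03648·42) = 61.576 mg/L
Dose 5 (255 mg at t=36 h): 255·exp(−0.03648·33) = 76.507 mg/L
Dose 6 (485 mg at t=45 h): 485·exp(−0.03648·24) = 202.066 mg/L
Dose 7 (250 mg at t=54 h): 250·exp(−0.03648·15) = 144.639 mg/L
Dose 8 (370 mg at t=63 h): 370·exp(−0.03648·6) = 297.262 mg/L
C(69) = 23.802 + 11.764 + 19.448 + 61.576 + 76.507 + 202.066 + 144.639 + 297.262 = 837.064 mg/L

837.064 mg/L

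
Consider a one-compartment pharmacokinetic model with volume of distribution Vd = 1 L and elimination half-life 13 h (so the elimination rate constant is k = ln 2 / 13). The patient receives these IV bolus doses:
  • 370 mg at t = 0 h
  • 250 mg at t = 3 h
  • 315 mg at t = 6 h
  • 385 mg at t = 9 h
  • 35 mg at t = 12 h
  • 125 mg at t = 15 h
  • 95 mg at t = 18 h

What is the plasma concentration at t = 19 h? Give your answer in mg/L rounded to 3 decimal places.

839.419 mg/L

k = ln 2 / 13 = 0.05332 per h
Dose 1 (370 mg at t=0 h): 370·exp(−0.05332·19) = 134.349 mg/L
Dose 2 (250 mg at t=3 h): 250·exp(−0.05332·16) = 106.523 mg/L
Dose 3 (315 mg at t=6 h): 315·exp(−0.05332·13) = 157.500 mg/L
Dose 4 (385 mg at t=9 h): 385·exp(−0.05332·10) = 225.891 mg/L
Dose 5 (35 mg at t=12 h): 35·exp(−0.05332·7) = 24.098 mg/L
Dose 6 (125 mg at t=15 h): 125·exp(−0.05332·4) = 100.992 mg/L
Dose 7 (95 mg at t=18 h): 95·exp(−0.05332·1) = 90.067 mg/L
C(19) = 134.349 + 106.523 + 157.500 + 225.891 + 24.098 + 100.992 + 90.067 = 839.419 mg/L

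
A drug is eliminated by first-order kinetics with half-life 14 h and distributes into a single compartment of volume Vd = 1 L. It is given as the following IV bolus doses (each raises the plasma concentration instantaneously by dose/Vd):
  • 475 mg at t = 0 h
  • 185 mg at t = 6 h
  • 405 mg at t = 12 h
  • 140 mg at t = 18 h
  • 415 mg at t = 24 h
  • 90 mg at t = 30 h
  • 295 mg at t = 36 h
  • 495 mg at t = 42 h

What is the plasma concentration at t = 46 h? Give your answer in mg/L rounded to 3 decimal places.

950.733 mg/L

k = ln 2 / 14 = 0.04951 per h
Dose 1 (475 mg at t=0 h): 475·exp(−0.04951·46) = 48.707 mg/L
Dose 2 (185 mg at t=6 h): 185·exp(−0.04951·40) = 25.532 mg/L
Dose 3 (405 mg at t=12 h): 405·exp(−0.04951·34) = 75.228 mg/L
Dose 4 (140 mg at t=18 h): 140·exp(−0.04951·28) = 35.000 mg/L
Dose 5 (415 mg at t=24 h): 415·exp(−0.04951·22) = 139.637 mg/L
Dose 6 (90 mg at t=30 h): 90·exp(−0.04951·16) = 40.758 mg/L
Dose 7 (295 mg at t=36 h): 295·exp(−0.04951·10) = 179.805 mg/L
Dose 8 (495 mg at t=42 h): 495·exp(−0.04951·4) = 406.066 mg/L
C(46) = 48.707 + 25.532 + 75.228 + 35.000 + 139.637 + 40.758 + 179.805 + 406.066 = 950.733 mg/L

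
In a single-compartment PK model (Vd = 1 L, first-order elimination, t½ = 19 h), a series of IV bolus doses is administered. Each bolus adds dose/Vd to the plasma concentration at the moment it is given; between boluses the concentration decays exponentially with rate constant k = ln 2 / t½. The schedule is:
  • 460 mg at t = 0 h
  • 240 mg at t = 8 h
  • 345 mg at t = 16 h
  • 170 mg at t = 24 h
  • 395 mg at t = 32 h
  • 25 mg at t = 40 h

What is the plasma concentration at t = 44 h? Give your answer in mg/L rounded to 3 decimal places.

639.676 mg/L

k = ln 2 / 19 = 0.03648 per h
Dose 1 (460 mg at t=0 h): 460·exp(−0.03648·44) = 92.392 mg/L
Dose 2 (240 mg at t=8 h): 240·exp(−0.03648·36) = 64.541 mg/L
Dose 3 (345 mg at t=16 h): 345·exp(−0.03648·28) = 124.221 mg/L
Dose 4 (170 mg at t=24 h): 170·exp(−0.03648·20) = 81.955 mg/L
Dose 5 (395 mg at t=32 h): 395·exp(−0.03648·12) = 254.960 mg/L
Dose 6 (25 mg at t=40 h): 25·exp(−0.03648·4) = 21.606 mg/L
C(44) = 92.392 + 64.541 + 124.221 + 81.955 + 254.960 + 21.606 = 639.676 mg/L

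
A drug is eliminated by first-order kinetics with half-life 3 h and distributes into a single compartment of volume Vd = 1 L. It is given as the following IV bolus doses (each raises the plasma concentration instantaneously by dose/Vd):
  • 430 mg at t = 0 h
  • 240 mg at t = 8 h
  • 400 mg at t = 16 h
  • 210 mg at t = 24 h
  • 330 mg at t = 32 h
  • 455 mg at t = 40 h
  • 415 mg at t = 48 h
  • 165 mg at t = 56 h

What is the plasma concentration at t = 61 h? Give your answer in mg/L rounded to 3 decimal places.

76.573 mg/L

k = ln 2 / 3 = 0.23105 per h
Dose 1 (430 mg at t=0 h): 430·exp(−0.23105·61) = 0.000 mg/L
Dose 2 (240 mg at t=8 h): 240·exp(−0.23105·53) = 0.001 mg/L
Dose 3 (400 mg at t=16 h): 400·exp(−0.23105·45) = 0.012 mg/L
Dose 4 (210 mg at t=24 h): 210·exp(−0.23105·37) = 0.041 mg/L
Dose 5 (330 mg at t=32 h): 330·exp(−0.23105·29) = 0.406 mg/L
Dose 6 (455 mg at t=40 h): 455·exp(−0.23105·21) = 3.555 mg/L
Dose 7 (415 mg at t=48 h): 415·exp(−0.23105·13) = 20.587 mg/L
Dose 8 (165 mg at t=56 h): 165·exp(−0.23105·5) = 51.972 mg/L
C(61) = 0.000 + 0.001 + 0.012 + 0.041 + 0.406 + 3.555 + 20.587 + 51.972 = 76.573 mg/L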